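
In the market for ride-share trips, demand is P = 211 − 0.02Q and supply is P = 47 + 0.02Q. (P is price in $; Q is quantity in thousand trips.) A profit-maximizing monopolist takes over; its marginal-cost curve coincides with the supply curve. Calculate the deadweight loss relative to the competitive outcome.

Competitive equilibrium: 211 − 0.02Q = 47 + 0.02Q → Q* = 4100, P* = 129.
Marginal revenue: MR = 211 − 0.04Q. Set MR = MC: 211 − 0.04Q = 47 + 0.02Q → Q_m = 2733.333333.
Price P_m = 211 − 0.02·2733.333333 = 156.333333; MC(Q_m) = 47 + 0.02·2733.333333 = 101.666667.
Competitive Q* = 4100, so ΔQ = 1366.666667; wedge = 156.333333 − 101.666667 = 54.666666.
Welfare loss = ½ × 1366.666667 × 54.666666 = $37355.56 thousand.

$37355.56 thousand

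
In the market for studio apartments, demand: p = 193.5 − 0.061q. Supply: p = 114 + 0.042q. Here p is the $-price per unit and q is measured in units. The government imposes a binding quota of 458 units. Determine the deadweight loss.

Competitive equilibrium: 193.5 − 0.061q = 114 + 0.042q → q* = 771.8447, p* = 146.4175.
At q = 458: demand price = 193.5 − 0.061·458 = 165.562; supply price = 114 + 0.042·458 = 133.236.
Δq = 771.8447 − 458 = 313.8447; wedge = 165.562 − 133.236 = 32.326.
Welfare loss = ½ × 313.8447 × 32.326 = $5072.67.

$5072.67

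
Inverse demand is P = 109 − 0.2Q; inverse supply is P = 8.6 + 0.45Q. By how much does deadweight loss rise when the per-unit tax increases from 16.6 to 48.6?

Competitive equilibrium: 109 − 0.2Q = 8.6 + 0.45Q → Q* = 154.4615, P* = 78.1077.
For a per-unit tax t: ΔQ = t/0.65, so DWL = ½·t·(t/0.65) = t²/1.3.
At t = 16.6: DWL = 211.969. At t = 48.6: DWL = 1816.892.
Increase = 1816.892 − 211.969 = 1604.92.

1604.92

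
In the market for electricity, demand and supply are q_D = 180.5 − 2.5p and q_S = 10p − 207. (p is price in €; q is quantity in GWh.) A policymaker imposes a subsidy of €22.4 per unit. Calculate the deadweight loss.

€501.76

In inverse form: demand p = 72.2 − 0.4q, supply p = 20.7 + 0.1q.
Competitive equilibrium: 72.2 − 0.4q = 20.7 + 0.1q → q* = 103, p* = 31.
The subsidy lowers effective supply by 22.4: p = 0.1q − 1.7.
New quantity: 72.2 − 0.4q = 0.1q − 1.7 → q' = 147.8.
Overproduction Δq = 147.8 − 103 = 44.8; wedge = subsidy = 22.4.
Welfare loss = ½ × 44.8 × 22.4 = €501.76.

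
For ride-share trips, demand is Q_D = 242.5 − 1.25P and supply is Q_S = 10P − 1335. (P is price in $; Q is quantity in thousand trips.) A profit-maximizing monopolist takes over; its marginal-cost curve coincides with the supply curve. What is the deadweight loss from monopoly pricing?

$450.32 thousand

In inverse form: demand P = 194 − 0.8Q, supply P = 133.5 + 0.1Q.
Competitive equilibrium: 194 − 0.8Q = 133.5 + 0.1Q → Q* = 67.2222, P* = 140.2222.
Marginal revenue: MR = 194 − 1.6Q. Set MR = MC: 194 − 1.6Q = 133.5 + 0.1Q → Q_m = 35.5882.
Price P_m = 194 − 0.8·35.5882 = 165.5294; MC(Q_m) = 133.5 + 0.1·35.5882 = 137.0588.
Competitive Q* = 67.2222, so ΔQ = 31.634; wedge = 165.5294 − 137.0588 = 28.4706.
Deadweight loss = ½ × 31.634 × 28.4706 = $450.32 thousand.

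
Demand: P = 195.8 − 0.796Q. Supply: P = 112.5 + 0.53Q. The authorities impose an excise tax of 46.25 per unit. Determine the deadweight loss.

Competitive equilibrium: 195.8 − 0.796Q = 112.5 + 0.53Q → Q* = 62.8205, P* = 145.7949.
With the tax, the buyer price exceeds the seller price by 46.25: (195.8 − 0.796Q) − (112.5 + 0.53Q) = 46.25 → Q' = 27.9412.
ΔQ = 62.8205 − 27.9412 = 34.8793; the wedge equals the tax, 46.25.
Welfare loss = ½ × 34.8793 × 46.25 = 806.58.

806.58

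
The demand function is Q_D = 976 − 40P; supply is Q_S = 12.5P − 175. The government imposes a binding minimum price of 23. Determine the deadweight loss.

97.29

In inverse form: demand P = 24.4 − 0.025Q, supply P = 14 + 0.08Q.
Competitive equilibrium: 24.4 − 0.025Q = 14 + 0.08Q → Q* = 99.0476, P* = 21.9238.
At the floor P = 23, quantity demanded = (24.4 − 23)/0.025 = 56.
Sellers' marginal cost at Q' = 56: 14 + 0.08·56 = 18.48.
ΔQ = 99.0476 − 56 = 43.0476; wedge = 23 − 18.48 = 4.52.
Deadweight loss = ½ × 43.0476 × 4.52 = 97.29.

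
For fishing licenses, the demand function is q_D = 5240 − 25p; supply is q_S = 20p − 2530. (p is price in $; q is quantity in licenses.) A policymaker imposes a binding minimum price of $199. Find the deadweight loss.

In inverse form: demand p = 209.6 − 0.04q, supply p = 126.5 + 0.05q.
Competitive equilibrium: 209.6 − 0.04q = 126.5 + 0.05q → q* = 923.33333, p* = 172.66667.
At the floor p = 199, quantity demanded = (209.6 − 199)/0.04 = 265.
Sellers' marginal cost at q' = 265: 126.5 + 0.05·265 = 139.75.
Δq = 923.33333 − 265 = 658.33333; wedge = 199 − 139.75 = 59.25.
DWL = ½ × 658.33333 × 59.25 = $19503.125.

$19503.125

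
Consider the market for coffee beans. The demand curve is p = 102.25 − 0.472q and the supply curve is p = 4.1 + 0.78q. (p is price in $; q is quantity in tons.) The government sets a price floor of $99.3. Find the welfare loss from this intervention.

$3258.23

Competitive equilibrium: 102.25 − 0.472q = 4.1 + 0.78q → q* = 78.3946, p* = 65.2478.
At the floor p = 99.3, quantity demanded = (102.25 − 99.3)/0.472 = 6.25.
Sellers' marginal cost at q' = 6.25: 4.1 + 0.78·6.25 = 8.975.
Δq = 78.3946 − 6.25 = 72.1446; wedge = 99.3 − 8.975 = 90.325.
The triangle = ½ × 72.1446 × 90.325 = $3258.23.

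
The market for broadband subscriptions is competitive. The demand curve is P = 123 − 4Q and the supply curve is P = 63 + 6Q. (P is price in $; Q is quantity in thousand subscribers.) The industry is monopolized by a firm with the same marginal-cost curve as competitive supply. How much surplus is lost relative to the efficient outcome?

$14.69 thousand

Competitive equilibrium: 123 − 4Q = 63 + 6Q → Q* = 6, P* = 99.
Marginal revenue: MR = 123 − 8Q. Set MR = MC: 123 − 8Q = 63 + 6Q → Q_m = 4.2857.
Price P_m = 123 − 4·4.2857 = 105.8572; MC(Q_m) = 63 + 6·4.2857 = 88.7142.
Competitive Q* = 6, so ΔQ = 1.7143; wedge = 105.8572 − 88.7142 = 17.143.
DWL = ½ × 1.7143 × 17.143 = $14.69 thousand.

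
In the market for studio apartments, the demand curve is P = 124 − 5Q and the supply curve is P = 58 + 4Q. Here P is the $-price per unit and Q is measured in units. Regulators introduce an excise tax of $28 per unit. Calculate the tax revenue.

$118.22

Competitive equilibrium: 124 − 5Q = 58 + 4Q → Q* = 7.3333, P* = 87.3333.
With the tax, the buyer price exceeds the seller price by 28: (124 − 5Q) − (58 + 4Q) = 28 → Q' = 4.2222.
Tax revenue = 28 × 4.2222 = $118.22.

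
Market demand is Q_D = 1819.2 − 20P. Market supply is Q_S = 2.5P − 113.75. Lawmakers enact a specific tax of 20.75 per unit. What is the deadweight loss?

In inverse form: demand P = 90.96 − 0.05Q, supply P = 45.5 + 0.4Q.
Competitive equilibrium: 90.96 − 0.05Q = 45.5 + 0.4Q → Q* = 101.0222, P* = 85.9089.
With the tax, the buyer price exceeds the seller price by 20.75: (90.96 − 0.05Q) − (45.5 + 0.4Q) = 20.75 → Q' = 54.9111.
ΔQ = 101.0222 − 54.9111 = 46.1111; the wedge equals the tax, 20.75.
Deadweight loss = ½ × 46.1111 × 20.75 = 478.40.

478.40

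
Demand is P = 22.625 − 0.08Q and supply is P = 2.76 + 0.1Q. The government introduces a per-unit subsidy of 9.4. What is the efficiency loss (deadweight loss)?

Competitive equilibrium: 22.625 − 0.08Q = 2.76 + 0.1Q → Q* = 110.3611, P* = 13.7961.
The subsidy lowers effective supply by 9.4: P = 0.1Q − 6.64.
New quantity: 22.625 − 0.08Q = 0.1Q − 6.64 → Q' = 162.5833.
Overproduction ΔQ = 162.5833 − 110.3611 = 52.2222; wedge = subsidy = 9.4.
Deadweight loss = ½ × 52.2222 × 9.4 = 245.44.

245.44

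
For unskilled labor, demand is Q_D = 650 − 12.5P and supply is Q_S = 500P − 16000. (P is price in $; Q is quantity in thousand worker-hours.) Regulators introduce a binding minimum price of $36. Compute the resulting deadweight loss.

In inverse form: demand P = 52 − 0.08Q, supply P = 32 + 0.002Q.
Competitive equilibrium: 52 − 0.08Q = 32 + 0.002Q → Q* = 243.9024, P* = 32.4878.
At the floor P = 36, quantity demanded = (52 − 36)/0.08 = 200.
Sellers' marginal cost at Q' = 200: 32 + 0.002·200 = 32.4.
ΔQ = 243.9024 − 200 = 43.9024; wedge = 36 − 32.4 = 3.6.
The triangle = ½ × 43.9024 × 3.6 = $79.02 thousand.

$79.02 thousand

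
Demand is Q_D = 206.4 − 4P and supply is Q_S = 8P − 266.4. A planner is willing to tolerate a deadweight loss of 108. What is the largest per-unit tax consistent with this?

9

In inverse form: demand P = 51.6 − 0.25Q, supply P = 33.3 + 0.125Q.
Competitive equilibrium: 51.6 − 0.25Q = 33.3 + 0.125Q → Q* = 48.8, P* = 39.4.
A tax t gives ΔQ = t/0.375 and wedge t, so DWL = t²/0.75.
t²/0.75 = 108 → t² = 81 → t = 9.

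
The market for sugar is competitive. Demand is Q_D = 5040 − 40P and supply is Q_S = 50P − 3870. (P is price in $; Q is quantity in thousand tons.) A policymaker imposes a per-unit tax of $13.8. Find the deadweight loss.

$2116 thousand

In inverse form: demand P = 126 − 0.025Q, supply P = 77.4 + 0.02Q.
Competitive equilibrium: 126 − 0.025Q = 77.4 + 0.02Q → Q* = 1080, P* = 99.
With the tax, the buyer price exceeds the seller price by 13.8: (126 − 0.025Q) − (77.4 + 0.02Q) = 13.8 → Q' = 773.3333.
ΔQ = 1080 − 773.3333 = 306.6667; the wedge equals the tax, 13.8.
The triangle = ½ × 306.6667 × 13.8 = $2116 thousand.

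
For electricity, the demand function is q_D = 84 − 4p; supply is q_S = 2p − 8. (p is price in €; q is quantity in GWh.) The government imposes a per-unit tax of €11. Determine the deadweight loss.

In inverse form: demand p = 21 − 0.25q, supply p = 4 + 0.5q.
Competitive equilibrium: 21 − 0.25q = 4 + 0.5q → q* = 22.6667, p* = 15.3333.
With the tax, the buyer price exceeds the seller price by 11: (21 − 0.25q) − (4 + 0.5q) = 11 → q' = 8.
Δq = 22.6667 − 8 = 14.6667; the wedge equals the tax, 11.
Welfare loss = ½ × 14.6667 × 11 = €80.67.

€80.67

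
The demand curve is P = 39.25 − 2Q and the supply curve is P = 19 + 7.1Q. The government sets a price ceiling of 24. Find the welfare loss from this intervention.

Competitive equilibrium: 39.25 − 2Q = 19 + 7.1Q → Q* = 2.2253, P* = 34.7995.
At the ceiling P = 24, quantity supplied = (24 − 19)/7.1 = 0.7042.
Willingness to pay at Q' = 0.7042: 39.25 − 2·0.7042 = 37.8416.
ΔQ = 2.2253 − 0.7042 = 1.5211; wedge = 37.8416 − 24 = 13.8416.
DWL = ½ × 1.5211 × 13.8416 = 10.53.

10.53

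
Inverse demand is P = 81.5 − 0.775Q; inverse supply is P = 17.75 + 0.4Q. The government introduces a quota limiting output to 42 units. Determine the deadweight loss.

Competitive equilibrium: 81.5 − 0.775Q = 17.75 + 0.4Q → Q* = 54.2553, P* = 39.4521.
At Q = 42: demand price = 81.5 − 0.775·42 = 48.95; supply price = 17.75 + 0.4·42 = 34.55.
ΔQ = 54.2553 − 42 = 12.2553; wedge = 48.95 − 34.55 = 14.4.
DWL = ½ × 12.2553 × 14.4 = 88.24.

88.24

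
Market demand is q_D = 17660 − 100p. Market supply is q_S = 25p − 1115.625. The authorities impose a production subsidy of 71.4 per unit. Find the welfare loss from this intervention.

50979.60

In inverse form: demand p = 176.6 − 0.01q, supply p = 44.625 + 0.04q.
Competitive equilibrium: 176.6 − 0.01q = 44.625 + 0.04q → q* = 2639.5, p* = 150.205.
The subsidy lowers effective supply by 71.4: p = 0.04q − 26.775.
New quantity: 176.6 − 0.01q = 0.04q − 26.775 → q' = 4067.5.
Overproduction Δq = 4067.5 − 2639.5 = 1428; wedge = subsidy = 71.4.
The triangle = ½ × 1428 × 71.4 = 50979.60.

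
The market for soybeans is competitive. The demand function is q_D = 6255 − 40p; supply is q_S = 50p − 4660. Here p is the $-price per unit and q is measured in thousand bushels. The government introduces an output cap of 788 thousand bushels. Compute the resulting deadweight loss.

$8534.68 thousand

In inverse form: demand p = 156.375 − 0.025q, supply p = 93.2 + 0.02q.
Competitive equilibrium: 156.375 − 0.025q = 93.2 + 0.02q → q* = 1403.8889, p* = 121.2778.
At q = 788: demand price = 156.375 − 0.025·788 = 136.675; supply price = 93.2 + 0.02·788 = 108.96.
Δq = 1403.8889 − 788 = 615.8889; wedge = 136.675 − 108.96 = 27.715.
The triangle = ½ × 615.8889 × 27.715 = $8534.68 thousand.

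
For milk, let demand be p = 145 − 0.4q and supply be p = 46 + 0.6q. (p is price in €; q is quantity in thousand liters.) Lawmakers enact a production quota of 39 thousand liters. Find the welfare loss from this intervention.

€1800 thousand

Competitive equilibrium: 145 − 0.4q = 46 + 0.6q → q* = 99, p* = 105.4.
At q = 39: demand price = 145 − 0.4·39 = 129.4; supply price = 46 + 0.6·39 = 69.4.
Δq = 99 − 39 = 60; wedge = 129.4 − 69.4 = 60.
DWL = ½ × 60 × 60 = €1800 thousand.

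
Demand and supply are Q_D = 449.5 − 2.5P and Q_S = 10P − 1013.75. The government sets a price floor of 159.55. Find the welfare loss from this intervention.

2820.94

In inverse form: demand P = 179.8 − 0.4Q, supply P = 101.375 + 0.1Q.
Competitive equilibrium: 179.8 − 0.4Q = 101.375 + 0.1Q → Q* = 156.85, P* = 117.06.
At the floor P = 159.55, quantity demanded = (179.8 − 159.55)/0.4 = 50.625.
Sellers' marginal cost at Q' = 50.625: 101.375 + 0.1·50.625 = 106.4375.
ΔQ = 156.85 − 50.625 = 106.225; wedge = 159.55 − 106.4375 = 53.1125.
Deadweight loss = ½ × 106.225 × 53.1125 = 2820.94.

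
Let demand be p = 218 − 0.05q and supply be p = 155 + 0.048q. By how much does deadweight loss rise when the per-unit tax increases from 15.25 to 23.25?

Competitive equilibrium: 218 − 0.05q = 155 + 0.048q → q* = 642.8571, p* = 185.8571.
For a per-unit tax t: Δq = t/0.098, so DWL = ½·t·(t/0.098) = t²/0.196.
At t = 15.25: DWL = 1186.543. At t = 23.25: DWL = 2757.972.
Increase = 2757.972 − 1186.543 = 1571.43.

1571.43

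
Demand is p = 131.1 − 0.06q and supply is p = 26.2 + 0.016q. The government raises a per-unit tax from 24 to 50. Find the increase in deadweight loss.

Competitive equilibrium: 131.1 − 0.06q = 26.2 + 0.016q → q* = 1380.2632, p* = 48.2842.
For a per-unit tax t: Δq = t/0.076, so DWL = ½·t·(t/0.076) = t²/0.152.
At t = 24: DWL = 3789.474. At t = 50: DWL = 16447.368.
Increase = 16447.368 − 3789.474 = 12657.89.

12657.89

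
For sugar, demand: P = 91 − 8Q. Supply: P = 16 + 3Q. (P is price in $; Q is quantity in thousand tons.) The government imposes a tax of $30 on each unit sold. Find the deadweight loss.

$40.91 thousand

Competitive equilibrium: 91 − 8Q = 16 + 3Q → Q* = 6.8182, P* = 36.4545.
With the tax, the buyer price exceeds the seller price by 30: (91 − 8Q) − (16 + 3Q) = 30 → Q' = 4.0909.
ΔQ = 6.8182 − 4.0909 = 2.7273; the wedge equals the tax, 30.
DWL = ½ × 2.7273 × 30 = $40.91 thousand.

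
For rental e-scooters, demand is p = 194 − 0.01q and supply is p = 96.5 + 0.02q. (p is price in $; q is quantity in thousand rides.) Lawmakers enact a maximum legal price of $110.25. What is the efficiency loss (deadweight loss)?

Competitive equilibrium: 194 − 0.01q = 96.5 + 0.02q → q* = 3250, p* = 161.5.
At the ceiling p = 110.25, quantity supplied = (110.25 − 96.5)/0.02 = 687.5.
Willingness to pay at q' = 687.5: 194 − 0.01·687.5 = 187.125.
Δq = 3250 − 687.5 = 2562.5; wedge = 187.125 − 110.25 = 76.875.
Deadweight loss = ½ × 2562.5 × 76.875 = $98496.09 thousand.

$98496.09 thousand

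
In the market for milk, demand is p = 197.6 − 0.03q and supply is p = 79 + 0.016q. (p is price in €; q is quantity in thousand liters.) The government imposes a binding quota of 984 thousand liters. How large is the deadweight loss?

Competitive equilibrium: 197.6 − 0.03q = 79 + 0.016q → q* = 2578.2609, p* = 120.2522.
At q = 984: demand price = 197.6 − 0.03·984 = 168.08; supply price = 79 + 0.016·984 = 94.744.
Δq = 2578.2609 − 984 = 1594.2609; wedge = 168.08 − 94.744 = 73.336.
The triangle = ½ × 1594.2609 × 73.336 = €58458.36 thousand.

€58458.36 thousand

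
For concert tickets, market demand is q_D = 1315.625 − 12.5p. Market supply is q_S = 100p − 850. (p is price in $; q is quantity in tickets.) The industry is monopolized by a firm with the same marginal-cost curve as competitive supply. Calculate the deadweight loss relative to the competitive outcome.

$11516.26

In inverse form: demand p = 105.25 − 0.08q, supply p = 8.5 + 0.01q.
Competitive equilibrium: 105.25 − 0.08q = 8.5 + 0.01q → q* = 1075, p* = 19.25.
Marginal revenue: MR = 105.25 − 0.16q. Set MR = MC: 105.25 − 0.16q = 8.5 + 0.01q → q_m = 569.1176.
Price p_m = 105.25 − 0.08·569.1176 = 59.7206; MC(q_m) = 8.5 + 0.01·569.1176 = 14.1912.
Competitive q* = 1075, so Δq = 505.8824; wedge = 59.7206 − 14.1912 = 45.5294.
DWL = ½ × 505.8824 × 45.5294 = $11516.26.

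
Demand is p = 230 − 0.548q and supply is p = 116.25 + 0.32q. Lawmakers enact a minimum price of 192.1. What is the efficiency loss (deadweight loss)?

Competitive equilibrium: 230 − 0.548q = 116.25 + 0.32q → q* = 131.0484, p* = 158.1855.
At the floor p = 192.1, quantity demanded = (230 − 192.1)/0.548 = 69.1606.
Sellers' marginal cost at q' = 69.1606: 116.25 + 0.32·69.1606 = 138.3814.
Δq = 131.0484 − 69.1606 = 61.8878; wedge = 192.1 − 138.3814 = 53.7186.
The triangle = ½ × 61.8878 × 53.7186 = 1662.26.

1662.26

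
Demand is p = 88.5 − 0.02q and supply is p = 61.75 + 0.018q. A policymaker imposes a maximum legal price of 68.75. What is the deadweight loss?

1885.98

Competitive equilibrium: 88.5 − 0.02q = 61.75 + 0.018q → q* = 703.947368, p* = 74.421053.
At the ceiling p = 68.75, quantity supplied = (68.75 − 61.75)/0.018 = 388.888889.
Willingness to pay at q' = 388.888889: 88.5 − 0.02·388.888889 = 80.722222.
Δq = 703.947368 − 388.888889 = 315.058479; wedge = 80.722222 − 68.75 = 11.972222.
Welfare loss = ½ × 315.058479 × 11.972222 = 1885.98.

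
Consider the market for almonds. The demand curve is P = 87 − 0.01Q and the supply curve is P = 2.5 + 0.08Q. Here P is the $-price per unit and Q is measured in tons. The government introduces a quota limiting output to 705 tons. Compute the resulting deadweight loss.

$2461.68

Competitive equilibrium: 87 − 0.01Q = 2.5 + 0.08Q → Q* = 938.8889, P* = 77.6111.
At Q = 705: demand price = 87 − 0.01·705 = 79.95; supply price = 2.5 + 0.08·705 = 58.9.
ΔQ = 938.8889 − 705 = 233.8889; wedge = 79.95 − 58.9 = 21.05.
Welfare loss = ½ × 233.8889 × 21.05 = $2461.68.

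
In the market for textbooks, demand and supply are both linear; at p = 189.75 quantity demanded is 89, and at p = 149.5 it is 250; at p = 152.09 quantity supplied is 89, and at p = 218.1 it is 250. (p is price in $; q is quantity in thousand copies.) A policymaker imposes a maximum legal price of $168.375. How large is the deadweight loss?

$99.24 thousand

Demand slope = (149.5 − 189.75)/(250 − 89) = −0.25, so p = 212 − 0.25q.
Supply slope = (218.1 − 152.09)/(250 − 89) = 0.41, so p = 115.6 + 0.41q.
Competitive equilibrium: 212 − 0.25q = 115.6 + 0.41q → q* = 146.0606, p* = 175.4848.
At the ceiling p = 168.375, quantity supplied = (168.375 − 115.6)/0.41 = 128.7195.
Willingness to pay at q' = 128.7195: 212 − 0.25·128.7195 = 179.8201.
Δq = 146.0606 − 128.7195 = 17.3411; wedge = 179.8201 − 168.375 = 11.4451.
DWL = ½ × 17.3411 × 11.4451 = $99.24 thousand.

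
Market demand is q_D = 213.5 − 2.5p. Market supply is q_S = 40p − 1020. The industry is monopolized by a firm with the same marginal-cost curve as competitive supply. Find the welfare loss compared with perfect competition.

In inverse form: demand p = 85.4 − 0.4q, supply p = 25.5 + 0.025q.
Competitive equilibrium: 85.4 − 0.4q = 25.5 + 0.025q → q* = 140.9412, p* = 29.0235.
Marginal revenue: MR = 85.4 − 0.8q. Set MR = MC: 85.4 − 0.8q = 25.5 + 0.025q → q_m = 72.6061.
Price p_m = 85.4 − 0.4·72.6061 = 56.3576; MC(q_m) = 25.5 + 0.025·72.6061 = 27.3152.
Competitive q* = 140.9412, so Δq = 68.3351; wedge = 56.3576 − 27.3152 = 29.0424.
The triangle = ½ × 68.3351 × 29.0424 = 992.31.

992.31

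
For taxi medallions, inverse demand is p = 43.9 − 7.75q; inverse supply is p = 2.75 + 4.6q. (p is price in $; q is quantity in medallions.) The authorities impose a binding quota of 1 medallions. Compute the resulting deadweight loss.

$33.58

Competitive equilibrium: 43.9 − 7.75q = 2.75 + 4.6q → q* = 3.332, p* = 18.0771.
At q = 1: demand price = 43.9 − 7.75·1 = 36.15; supply price = 2.75 + 4.6·1 = 7.35.
Δq = 3.332 − 1 = 2.332; wedge = 36.15 − 7.35 = 28.8.
Deadweight loss = ½ × 2.332 × 28.8 = $33.58.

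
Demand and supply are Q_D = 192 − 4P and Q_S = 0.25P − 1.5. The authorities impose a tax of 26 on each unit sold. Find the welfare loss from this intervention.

In inverse form: demand P = 48 − 0.25Q, supply P = 6 + 4Q.
Competitive equilibrium: 48 − 0.25Q = 6 + 4Q → Q* = 9.8824, P* = 45.5294.
With the tax, the buyer price exceeds the seller price by 26: (48 − 0.25Q) − (6 + 4Q) = 26 → Q' = 3.7647.
ΔQ = 9.8824 − 3.7647 = 6.1177; the wedge equals the tax, 26.
Deadweight loss = ½ × 6.1177 × 26 = 79.53.

79.53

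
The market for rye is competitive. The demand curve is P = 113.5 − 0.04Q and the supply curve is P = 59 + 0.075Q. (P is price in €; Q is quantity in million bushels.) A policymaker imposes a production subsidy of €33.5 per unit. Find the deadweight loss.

Competitive equilibrium: 113.5 − 0.04Q = 59 + 0.075Q → Q* = 473.913, P* = 94.5435.
The subsidy lowers effective supply by 33.5: P = 25.5 + 0.075Q.
New quantity: 113.5 − 0.04Q = 25.5 + 0.075Q → Q' = 765.2174.
Overproduction ΔQ = 765.2174 − 473.913 = 291.3044; wedge = subsidy = 33.5.
DWL = ½ × 291.3044 × 33.5 = €4879.35 million.

€4879.35 million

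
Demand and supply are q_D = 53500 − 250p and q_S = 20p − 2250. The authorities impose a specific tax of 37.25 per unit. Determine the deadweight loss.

12847.80

In inverse form: demand p = 214 − 0.004q, supply p = 112.5 + 0.05q.
Competitive equilibrium: 214 − 0.004q = 112.5 + 0.05q → q* = 1879.6296, p* = 206.4815.
With the tax, the buyer price exceeds the seller price by 37.25: (214 − 0.004q) − (112.5 + 0.05q) = 37.25 → q' = 1189.8148.
Δq = 1879.6296 − 1189.8148 = 689.8148; the wedge equals the tax, 37.25.
The triangle = ½ × 689.8148 × 37.25 = 12847.80.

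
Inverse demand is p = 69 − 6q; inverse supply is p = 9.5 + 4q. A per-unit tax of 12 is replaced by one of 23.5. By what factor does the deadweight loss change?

3.835

Competitive equilibrium: 69 − 6q = 9.5 + 4q → q* = 5.95, p* = 33.3.
For a per-unit tax t: Δq = t/10, so DWL = ½·t·(t/10) = t²/20.
At t = 12: DWL = 7.2. At t = 23.5: DWL = 27.6125.
Ratio = (23.5/12)² = 3.835.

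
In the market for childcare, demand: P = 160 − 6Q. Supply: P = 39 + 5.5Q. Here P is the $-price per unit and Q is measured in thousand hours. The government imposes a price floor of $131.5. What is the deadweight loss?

$191.55 thousand

Competitive equilibrium: 160 − 6Q = 39 + 5.5Q → Q* = 10.5217, P* = 96.8696.
At the floor P = 131.5, quantity demanded = (160 − 131.5)/6 = 4.75.
Sellers' marginal cost at Q' = 4.75: 39 + 5.5·4.75 = 65.125.
ΔQ = 10.5217 − 4.75 = 5.7717; wedge = 131.5 − 65.125 = 66.375.
Welfare loss = ½ × 5.7717 × 66.375 = $191.55 thousand.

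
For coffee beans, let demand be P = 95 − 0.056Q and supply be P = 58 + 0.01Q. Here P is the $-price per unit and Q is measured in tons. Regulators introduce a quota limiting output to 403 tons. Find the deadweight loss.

$819.71

Competitive equilibrium: 95 − 0.056Q = 58 + 0.01Q → Q* = 560.6061, P* = 63.6061.
At Q = 403: demand price = 95 − 0.056·403 = 72.432; supply price = 58 + 0.01·403 = 62.03.
ΔQ = 560.6061 − 403 = 157.6061; wedge = 72.432 − 62.03 = 10.402.
The triangle = ½ × 157.6061 × 10.402 = $819.71.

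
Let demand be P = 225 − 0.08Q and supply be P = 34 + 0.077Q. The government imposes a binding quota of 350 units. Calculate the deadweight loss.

Competitive equilibrium: 225 − 0.08Q = 34 + 0.077Q → Q* = 1216.5605, P* = 127.6752.
At Q = 350: demand price = 225 − 0.08·350 = 197; supply price = 34 + 0.077·350 = 60.95.
ΔQ = 1216.5605 − 350 = 866.5605; wedge = 197 − 60.95 = 136.05.
DWL = ½ × 866.5605 × 136.05 = 58947.78.

58947.78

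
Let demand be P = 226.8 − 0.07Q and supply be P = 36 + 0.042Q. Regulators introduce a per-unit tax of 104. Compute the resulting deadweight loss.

48285.71

Competitive equilibrium: 226.8 − 0.07Q = 36 + 0.042Q → Q* = 1703.5714, P* = 107.55.
With the tax, the buyer price exceeds the seller price by 104: (226.8 − 0.07Q) − (36 + 0.042Q) = 104 → Q' = 775.
ΔQ = 1703.5714 − 775 = 928.5714; the wedge equals the tax, 104.
Welfare loss = ½ × 928.5714 × 104 = 48285.71.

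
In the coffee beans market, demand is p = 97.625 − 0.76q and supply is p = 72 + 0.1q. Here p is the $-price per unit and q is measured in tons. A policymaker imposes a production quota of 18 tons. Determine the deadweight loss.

Competitive equilibrium: 97.625 − 0.76q = 72 + 0.1q → q* = 29.7965, p* = 74.9797.
At q = 18: demand price = 97.625 − 0.76·18 = 83.945; supply price = 72 + 0.1·18 = 73.8.
Δq = 29.7965 − 18 = 11.7965; wedge = 83.945 − 73.8 = 10.145.
Deadweight loss = ½ × 11.7965 × 10.145 = $59.84.

$59.84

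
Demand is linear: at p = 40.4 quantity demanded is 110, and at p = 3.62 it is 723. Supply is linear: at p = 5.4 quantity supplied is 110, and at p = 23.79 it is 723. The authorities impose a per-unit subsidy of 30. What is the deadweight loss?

5000

Demand slope = (3.62 − 40.4)/(723 − 110) = −0.06, so p = 47 − 0.06q.
Supply slope = (23.79 − 5.4)/(723 − 110) = 0.03, so p = 2.1 + 0.03q.
Competitive equilibrium: 47 − 0.06q = 2.1 + 0.03q → q* = 498.8889, p* = 17.0667.
The subsidy lowers effective supply by 30: p = 0.03q − 27.9.
New quantity: 47 − 0.06q = 0.03q − 27.9 → q' = 832.2222.
Overproduction Δq = 832.2222 − 498.8889 = 333.3333; wedge = subsidy = 30.
DWL = ½ × 333.3333 × 30 = 5000.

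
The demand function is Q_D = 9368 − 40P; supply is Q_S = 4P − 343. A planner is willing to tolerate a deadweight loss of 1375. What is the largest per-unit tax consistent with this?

27.5

In inverse form: demand P = 234.2 − 0.025Q, supply P = 85.75 + 0.25Q.
Competitive equilibrium: 234.2 − 0.025Q = 85.75 + 0.25Q → Q* = 539.8182, P* = 220.7045.
A tax t gives ΔQ = t/0.275 and wedge t, so DWL = t²/0.55.
t²/0.55 = 1375 → t² = 756.25 → t = 27.5.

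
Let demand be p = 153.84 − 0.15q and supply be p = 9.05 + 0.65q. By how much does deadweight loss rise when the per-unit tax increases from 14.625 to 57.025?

1898.725

Competitive equilibrium: 153.84 − 0.15q = 9.05 + 0.65q → q* = 180.9875, p* = 126.6919.
For a per-unit tax t: Δq = t/0.8, so DWL = ½·t·(t/0.8) = t²/1.6.
At t = 14.625: DWL = 133.682. At t = 57.025: DWL = 2032.407.
Increase = 2032.407 − 133.682 = 1898.725.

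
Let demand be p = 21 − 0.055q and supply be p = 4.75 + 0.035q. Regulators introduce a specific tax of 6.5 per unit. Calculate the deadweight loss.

Competitive equilibrium: 21 − 0.055q = 4.75 + 0.035q → q* = 180.5556, p* = 11.0694.
With the tax, the buyer price exceeds the seller price by 6.5: (21 − 0.055q) − (4.75 + 0.035q) = 6.5 → q' = 108.3333.
Δq = 180.5556 − 108.3333 = 72.2223; the wedge equals the tax, 6.5.
Welfare loss = ½ × 72.2223 × 6.5 = 234.72.

234.72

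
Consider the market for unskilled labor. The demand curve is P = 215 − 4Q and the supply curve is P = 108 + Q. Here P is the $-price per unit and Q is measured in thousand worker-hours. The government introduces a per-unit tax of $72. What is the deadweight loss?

$518.40 thousand

Competitive equilibrium: 215 − 4Q = 108 + Q → Q* = 21.4, P* = 129.4.
With the tax, the buyer price exceeds the seller price by 72: (215 − 4Q) − (108 + Q) = 72 → Q' = 7.
ΔQ = 21.4 − 7 = 14.4; the wedge equals the tax, 72.
The triangle = ½ × 14.4 × 72 = $518.40 thousand.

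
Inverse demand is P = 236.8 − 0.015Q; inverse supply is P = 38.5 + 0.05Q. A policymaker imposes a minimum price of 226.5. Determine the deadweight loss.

181641.88

Competitive equilibrium: 236.8 − 0.015Q = 38.5 + 0.05Q → Q* = 3050.76923, P* = 191.03846.
At the floor P = 226.5, quantity demanded = (236.8 − 226.5)/0.015 = 686.66667.
Sellers' marginal cost at Q' = 686.66667: 38.5 + 0.05·686.66667 = 72.83333.
ΔQ = 3050.76923 − 686.66667 = 2364.10256; wedge = 226.5 − 72.83333 = 153.66667.
DWL = ½ × 2364.10256 × 153.66667 = 181641.88.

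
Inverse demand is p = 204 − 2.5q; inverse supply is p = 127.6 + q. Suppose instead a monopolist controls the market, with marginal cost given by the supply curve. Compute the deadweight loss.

Competitive equilibrium: 204 − 2.5q = 127.6 + q → q* = 21.8286, p* = 149.4286.
Marginal revenue: MR = 204 − 5q. Set MR = MC: 204 − 5q = 127.6 + q → q_m = 12.7333.
Price p_m = 204 − 2.5·12.7333 = 172.1668; MC(q_m) = 127.6 + 1·12.7333 = 140.3333.
Competitive q* = 21.8286, so Δq = 9.0953; wedge = 172.1668 − 140.3333 = 31.8335.
The triangle = ½ × 9.0953 × 31.8335 = 144.77.

144.77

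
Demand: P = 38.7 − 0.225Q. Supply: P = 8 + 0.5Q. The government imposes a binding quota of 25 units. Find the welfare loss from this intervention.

109.06

Competitive equilibrium: 38.7 − 0.225Q = 8 + 0.5Q → Q* = 42.3448, P* = 29.1724.
At Q = 25: demand price = 38.7 − 0.225·25 = 33.075; supply price = 8 + 0.5·25 = 20.5.
ΔQ = 42.3448 − 25 = 17.3448; wedge = 33.075 − 20.5 = 12.575.
DWL = ½ × 17.3448 × 12.575 = 109.06.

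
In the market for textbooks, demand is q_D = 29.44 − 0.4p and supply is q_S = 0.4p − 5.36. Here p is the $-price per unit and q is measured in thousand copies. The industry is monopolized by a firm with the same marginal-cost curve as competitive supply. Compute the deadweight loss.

$40.27 thousand

In inverse form: demand p = 73.6 − 2.5q, supply p = 13.4 + 2.5q.
Competitive equilibrium: 73.6 − 2.5q = 13.4 + 2.5q → q* = 12.04, p* = 43.5.
Marginal revenue: MR = 73.6 − 5q. Set MR = MC: 73.6 − 5q = 13.4 + 2.5q → q_m = 8.0267.
Price p_m = 73.6 − 2.5·8.0267 = 53.5333; MC(q_m) = 13.4 + 2.5·8.0267 = 33.4668.
Competitive q* = 12.04, so Δq = 4.0133; wedge = 53.5333 − 33.4668 = 20.0665.
The triangle = ½ × 4.0133 × 20.0665 = $40.27 thousand.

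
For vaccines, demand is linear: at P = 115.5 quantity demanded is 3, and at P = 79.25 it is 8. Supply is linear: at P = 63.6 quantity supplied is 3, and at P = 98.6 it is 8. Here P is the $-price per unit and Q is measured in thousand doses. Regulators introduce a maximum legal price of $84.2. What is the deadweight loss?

$3.48 thousand

Demand slope = (79.25 − 115.5)/(8 − 3) = −7.25, so P = 137.25 − 7.25Q.
Supply slope = (98.6 − 63.6)/(8 − 3) = 7, so P = 42.6 + 7Q.
Competitive equilibrium: 137.25 − 7.25Q = 42.6 + 7Q → Q* = 6.6421, P* = 89.0947.
At the ceiling P = 84.2, quantity supplied = (84.2 − 42.6)/7 = 5.9429.
Willingness to pay at Q' = 5.9429: 137.25 − 7.25·5.9429 = 94.164.
ΔQ = 6.6421 − 5.9429 = 0.6992; wedge = 94.164 − 84.2 = 9.964.
Welfare loss = ½ × 0.6992 × 9.964 = $3.48 thousand.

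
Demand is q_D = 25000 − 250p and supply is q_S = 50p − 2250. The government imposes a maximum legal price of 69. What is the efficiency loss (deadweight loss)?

14300.83

In inverse form: demand p = 100 − 0.004q, supply p = 45 + 0.02q.
Competitive equilibrium: 100 − 0.004q = 45 + 0.02q → q* = 2291.6667, p* = 90.8333.
At the ceiling p = 69, quantity supplied = (69 − 45)/0.02 = 1200.
Willingness to pay at q' = 1200: 100 − 0.004·1200 = 95.2.
Δq = 2291.6667 − 1200 = 1091.6667; wedge = 95.2 − 69 = 26.2.
The triangle = ½ × 1091.6667 × 26.2 = 14300.83.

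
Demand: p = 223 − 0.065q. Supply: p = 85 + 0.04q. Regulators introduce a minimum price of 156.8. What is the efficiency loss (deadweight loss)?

Competitive equilibrium: 223 − 0.065q = 85 + 0.04q → q* = 1314.28571, p* = 137.57143.
At the floor p = 156.8, quantity demanded = (223 − 156.8)/0.065 = 1018.46154.
Sellers' marginal cost at q' = 1018.46154: 85 + 0.04·1018.46154 = 125.73846.
Δq = 1314.28571 − 1018.46154 = 295.82417; wedge = 156.8 − 125.73846 = 31.06154.
Welfare loss = ½ × 295.82417 × 31.06154 = 4594.38.

4594.38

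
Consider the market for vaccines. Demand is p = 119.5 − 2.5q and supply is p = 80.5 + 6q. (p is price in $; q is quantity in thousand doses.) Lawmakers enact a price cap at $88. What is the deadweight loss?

Competitive equilibrium: 119.5 − 2.5q = 80.5 + 6q → q* = 4.5882, p* = 108.0294.
At the ceiling p = 88, quantity supplied = (88 − 80.5)/6 = 1.25.
Willingness to pay at q' = 1.25: 119.5 − 2.5·1.25 = 116.375.
Δq = 4.5882 − 1.25 = 3.3382; wedge = 116.375 − 88 = 28.375.
Deadweight loss = ½ × 3.3382 × 28.375 = $47.36 thousand.

$47.36 thousand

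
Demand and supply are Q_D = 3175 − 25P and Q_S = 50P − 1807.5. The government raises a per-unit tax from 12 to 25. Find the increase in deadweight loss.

In inverse form: demand P = 127 − 0.04Q, supply P = 36.15 + 0.02Q.
Competitive equilibrium: 127 − 0.04Q = 36.15 + 0.02Q → Q* = 1514.1667, P* = 66.4333.
For a per-unit tax t: ΔQ = t/0.06, so DWL = ½·t·(t/0.06) = t²/0.12.
At t = 12: DWL = 1200. At t = 25: DWL = 5208.333.
Increase = 5208.333 − 1200 = 4008.33.

4008.33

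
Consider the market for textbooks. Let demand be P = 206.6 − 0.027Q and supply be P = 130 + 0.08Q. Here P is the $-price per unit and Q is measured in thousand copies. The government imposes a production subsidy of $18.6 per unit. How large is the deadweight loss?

$1616.64 thousand

Competitive equilibrium: 206.6 − 0.027Q = 130 + 0.08Q → Q* = 715.88785, P* = 187.27103.
The subsidy lowers effective supply by 18.6: P = 111.4 + 0.08Q.
New quantity: 206.6 − 0.027Q = 111.4 + 0.08Q → Q' = 889.71963.
Overproduction ΔQ = 889.71963 − 715.88785 = 173.83178; wedge = subsidy = 18.6.
Welfare loss = ½ × 173.83178 × 18.6 = $1616.64 thousand.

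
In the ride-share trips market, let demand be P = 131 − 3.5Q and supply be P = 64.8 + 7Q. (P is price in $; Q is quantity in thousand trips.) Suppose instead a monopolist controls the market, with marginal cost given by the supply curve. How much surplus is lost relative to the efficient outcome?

$13.04 thousand

Competitive equilibrium: 131 − 3.5Q = 64.8 + 7Q → Q* = 6.3048, P* = 108.9333.
Marginal revenue: MR = 131 − 7Q. Set MR = MC: 131 − 7Q = 64.8 + 7Q → Q_m = 4.7286.
Price P_m = 131 − 3.5·4.7286 = 114.4499; MC(Q_m) = 64.8 + 7·4.7286 = 97.9002.
Competitive Q* = 6.3048, so ΔQ = 1.5762; wedge = 114.4499 − 97.9002 = 16.5497.
DWL = ½ × 1.5762 × 16.5497 = $13.04 thousand.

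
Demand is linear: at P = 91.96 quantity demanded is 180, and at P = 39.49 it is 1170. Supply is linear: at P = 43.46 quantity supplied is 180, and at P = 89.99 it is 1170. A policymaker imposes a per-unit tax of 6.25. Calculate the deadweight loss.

Demand slope = (39.49 − 91.96)/(1170 − 180) = −0.053, so P = 101.5 − 0.053Q.
Supply slope = (89.99 − 43.46)/(1170 − 180) = 0.047, so P = 35 + 0.047Q.
Competitive equilibrium: 101.5 − 0.053Q = 35 + 0.047Q → Q* = 665, P* = 66.255.
With the tax, the buyer price exceeds the seller price by 6.25: (101.5 − 0.053Q) − (35 + 0.047Q) = 6.25 → Q' = 602.5.
ΔQ = 665 − 602.5 = 62.5; the wedge equals the tax, 6.25.
Welfare loss = ½ × 62.5 × 6.25 = 195.31.

195.31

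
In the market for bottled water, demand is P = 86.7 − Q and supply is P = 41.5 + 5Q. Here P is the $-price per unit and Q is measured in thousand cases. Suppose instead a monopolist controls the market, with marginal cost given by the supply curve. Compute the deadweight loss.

$3.47 thousand

Competitive equilibrium: 86.7 − Q = 41.5 + 5Q → Q* = 7.5333, P* = 79.1667.
Marginal revenue: MR = 86.7 − 2Q. Set MR = MC: 86.7 − 2Q = 41.5 + 5Q → Q_m = 6.4571.
Price P_m = 86.7 − 1·6.4571 = 80.2429; MC(Q_m) = 41.5 + 5·6.4571 = 73.7855.
Competitive Q* = 7.5333, so ΔQ = 1.0762; wedge = 80.2429 − 73.7855 = 6.4574.
Deadweight loss = ½ × 1.0762 × 6.4574 = $3.47 thousand.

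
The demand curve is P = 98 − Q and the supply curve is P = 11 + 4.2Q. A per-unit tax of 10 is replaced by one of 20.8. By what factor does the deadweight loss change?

Competitive equilibrium: 98 − Q = 11 + 4.2Q → Q* = 16.7308, P* = 81.2692.
For a per-unit tax t: ΔQ = t/5.2, so DWL = ½·t·(t/5.2) = t²/10.4.
At t = 10: DWL = 9.615. At t = 20.8: DWL = 41.6.
Ratio = (20.8/10)² = 4.3264.

4.3264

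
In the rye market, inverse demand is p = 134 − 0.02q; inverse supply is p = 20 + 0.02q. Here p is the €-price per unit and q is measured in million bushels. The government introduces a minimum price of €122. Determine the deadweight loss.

Competitive equilibrium: 134 − 0.02q = 20 + 0.02q → q* = 2850, p* = 77.
At the floor p = 122, quantity demanded = (134 − 122)/0.02 = 600.
Sellers' marginal cost at q' = 600: 20 + 0.02·600 = 32.
Δq = 2850 − 600 = 2250; wedge = 122 − 32 = 90.
Deadweight loss = ½ × 2250 × 90 = €101250 million.

€101250 million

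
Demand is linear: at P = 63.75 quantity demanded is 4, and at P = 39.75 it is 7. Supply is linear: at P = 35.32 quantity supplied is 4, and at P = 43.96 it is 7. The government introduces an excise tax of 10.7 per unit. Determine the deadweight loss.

Demand slope = (39.75 − 63.75)/(7 − 4) = −8, so P = 95.75 − 8Q.
Supply slope = (43.96 − 35.32)/(7 − 4) = 2.88, so P = 23.8 + 2.88Q.
Competitive equilibrium: 95.75 − 8Q = 23.8 + 2.88Q → Q* = 6.6131, P* = 42.8456.
With the tax, the buyer price exceeds the seller price by 10.7: (95.75 − 8Q) − (23.8 + 2.88Q) = 10.7 → Q' = 5.6296.
ΔQ = 6.6131 − 5.6296 = 0.9835; the wedge equals the tax, 10.7.
DWL = ½ × 0.9835 × 10.7 = 5.26.

5.26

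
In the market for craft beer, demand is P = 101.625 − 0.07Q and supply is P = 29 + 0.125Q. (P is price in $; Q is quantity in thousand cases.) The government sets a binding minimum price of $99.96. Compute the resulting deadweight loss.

$11851.80 thousand

Competitive equilibrium: 101.625 − 0.07Q = 29 + 0.125Q → Q* = 372.4359, P* = 75.55449.
At the floor P = 99.96, quantity demanded = (101.625 − 99.96)/0.07 = 23.78571.
Sellers' marginal cost at Q' = 23.78571: 29 + 0.125·23.78571 = 31.97321.
ΔQ = 372.4359 − 23.78571 = 348.65019; wedge = 99.96 − 31.97321 = 67.98679.
DWL = ½ × 348.65019 × 67.98679 = $11851.80 thousand.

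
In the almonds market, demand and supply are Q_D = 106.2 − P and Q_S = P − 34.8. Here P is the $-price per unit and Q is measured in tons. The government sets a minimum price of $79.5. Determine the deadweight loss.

$81

In inverse form: demand P = 106.2 − Q, supply P = 34.8 + Q.
Competitive equilibrium: 106.2 − Q = 34.8 + Q → Q* = 35.7, P* = 70.5.
At the floor P = 79.5, quantity demanded = (106.2 − 79.5)/1 = 26.7.
Sellers' marginal cost at Q' = 26.7: 34.8 + 1·26.7 = 61.5.
ΔQ = 35.7 − 26.7 = 9; wedge = 79.5 − 61.5 = 18.
Welfare loss = ½ × 9 × 18 = $81.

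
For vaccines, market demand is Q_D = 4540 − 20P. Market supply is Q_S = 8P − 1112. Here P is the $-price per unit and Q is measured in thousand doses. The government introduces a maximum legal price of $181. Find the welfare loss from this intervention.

In inverse form: demand P = 227 − 0.05Q, supply P = 139 + 0.125Q.
Competitive equilibrium: 227 − 0.05Q = 139 + 0.125Q → Q* = 502.8571, P* = 201.8571.
At the ceiling P = 181, quantity supplied = (181 − 139)/0.125 = 336.
Willingness to pay at Q' = 336: 227 − 0.05·336 = 210.2.
ΔQ = 502.8571 − 336 = 166.8571; wedge = 210.2 − 181 = 29.2.
The triangle = ½ × 166.8571 × 29.2 = $2436.11 thousand.

$2436.11 thousand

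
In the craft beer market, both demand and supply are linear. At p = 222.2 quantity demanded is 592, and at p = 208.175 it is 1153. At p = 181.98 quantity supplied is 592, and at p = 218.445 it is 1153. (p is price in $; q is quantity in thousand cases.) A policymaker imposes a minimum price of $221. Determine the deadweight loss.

$7160.06 thousand

Demand slope = (208.175 − 222.2)/(1153 − 592) = −0.025, so p = 237 − 0.025q.
Supply slope = (218.445 − 181.98)/(1153 − 592) = 0.065, so p = 143.5 + 0.065q.
Competitive equilibrium: 237 − 0.025q = 143.5 + 0.065q → q* = 1038.8889, p* = 211.0278.
At the floor p = 221, quantity demanded = (237 − 221)/0.025 = 640.
Sellers' marginal cost at q' = 640: 143.5 + 0.065·640 = 185.1.
Δq = 1038.8889 − 640 = 398.8889; wedge = 221 − 185.1 = 35.9.
Deadweight loss = ½ × 398.8889 × 35.9 = $7160.06 thousand.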